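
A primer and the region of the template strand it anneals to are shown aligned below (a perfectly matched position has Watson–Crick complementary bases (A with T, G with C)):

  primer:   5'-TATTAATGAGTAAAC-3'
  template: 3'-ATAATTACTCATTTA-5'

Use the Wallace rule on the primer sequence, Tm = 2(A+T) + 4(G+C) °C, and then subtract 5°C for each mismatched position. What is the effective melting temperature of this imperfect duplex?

Primer base counts: A=7, T=5, G=2, C=1 → A+T=12, G+C=3
Perfect-match Tm = 2(12) + 4(3) = 24 + 12 = 36°C
Mismatches (positions where the bases are not complementary): 1 (at position 15)
Effective Tm = 36 − 1×5 = 36 − 5 = 31°C

31°C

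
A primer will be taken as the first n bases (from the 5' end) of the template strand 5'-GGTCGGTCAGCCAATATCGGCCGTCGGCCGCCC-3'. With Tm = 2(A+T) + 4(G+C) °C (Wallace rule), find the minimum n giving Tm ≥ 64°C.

n = 20

First 19 bases: GGTCGGTCAGCCAATATCG → Tm = 60°C (< 64°C)
First 20 bases: GGTCGGTCAGCCAATATCGG → Tm = 64°C (≥ 64°C)
Each additional base adds 2°C (A/T) or 4°C (G/C), so Tm is non-decreasing in n; n = 20 is the first length to reach 64°C.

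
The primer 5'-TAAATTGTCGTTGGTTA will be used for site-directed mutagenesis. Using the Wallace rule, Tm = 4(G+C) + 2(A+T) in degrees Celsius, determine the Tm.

44°C

G=4, A=4, C=1, T=8
So N_AT = 12 and N_GC = 5.
Tm = 4·5 + 2·12 = 20 + 24 = 44°C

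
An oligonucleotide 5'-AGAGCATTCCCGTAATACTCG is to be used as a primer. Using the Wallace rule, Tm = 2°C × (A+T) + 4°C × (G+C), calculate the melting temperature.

Counting bases: G=4, C=6, T=5, A=6
So N_AT = 11 and N_GC = 10.
Tm = 4·10 + 2·11 = 40 + 22 = 62°C

62°C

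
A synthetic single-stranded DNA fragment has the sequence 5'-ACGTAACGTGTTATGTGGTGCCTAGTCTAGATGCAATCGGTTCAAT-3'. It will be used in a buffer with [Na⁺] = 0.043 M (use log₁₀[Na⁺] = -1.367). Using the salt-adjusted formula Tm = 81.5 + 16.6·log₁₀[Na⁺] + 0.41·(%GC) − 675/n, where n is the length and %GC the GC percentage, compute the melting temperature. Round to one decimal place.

Length n = 46. Scanning the sequence gives A=11, T=15, C=8, G=12.
G+C = 20, so %GC = 20/46 × 100 = 43.478%
Salt term: 16.6 × (-1.367) = -22.692
GC term: 0.41 × 43.478 = 17.826; length term: −675/46 = −14.674
Tm = 81.5 + (-22.692) + 17.826 − 14.674 = 61.96 → 62.0°C

62.0°C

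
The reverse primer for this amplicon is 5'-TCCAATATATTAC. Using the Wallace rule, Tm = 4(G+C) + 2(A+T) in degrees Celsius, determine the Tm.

32°C

Scanning the sequence gives A=5, G=0, C=3, T=5.
So N_AT = 10 and N_GC = 3.
Tm = 2×10 + 4×3 = 32°C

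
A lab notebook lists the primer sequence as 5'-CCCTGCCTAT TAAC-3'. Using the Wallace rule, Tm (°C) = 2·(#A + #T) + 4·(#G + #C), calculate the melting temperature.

C=6, G=1, A=3, T=4
So N_AT = 7 and N_GC = 7.
Tm = 2(7) + 4(7) = 14 + 28 = 42°C

42°C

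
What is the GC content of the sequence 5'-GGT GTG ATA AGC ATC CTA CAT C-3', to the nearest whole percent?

45%

G=5, A=6, T=6, C=5
G+C = 5 + 5 = 10 out of 22 bases
%GC = 10/22 × 100 = 45.45% ≈ 45%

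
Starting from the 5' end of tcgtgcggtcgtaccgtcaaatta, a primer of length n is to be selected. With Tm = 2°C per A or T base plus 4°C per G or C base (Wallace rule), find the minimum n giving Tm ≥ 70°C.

First 22 bases: TCGTGCGGTCGTACCGTCAAAT → Tm = 68°C (< 70°C)
First 23 bases: TCGTGCGGTCGTACCGTCAAATT → Tm = 70°C (≥ 70°C)
Each additional base adds 2°C (A/T) or 4°C (G/C), so Tm is non-decreasing in n; n = 23 is the first length to reach 70°C.

n = 23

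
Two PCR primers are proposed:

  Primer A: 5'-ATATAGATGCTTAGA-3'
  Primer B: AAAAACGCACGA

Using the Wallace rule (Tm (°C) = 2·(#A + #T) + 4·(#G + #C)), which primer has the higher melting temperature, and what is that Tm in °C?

Primer A: A+T=11, G+C=4 → Tm = 2(11)+4(4) = 38°C
Primer B: A+T=7, G+C=5 → Tm = 2(7)+4(5) = 34°C
38°C vs 34°C → primer A is higher.

Primer A, 38°C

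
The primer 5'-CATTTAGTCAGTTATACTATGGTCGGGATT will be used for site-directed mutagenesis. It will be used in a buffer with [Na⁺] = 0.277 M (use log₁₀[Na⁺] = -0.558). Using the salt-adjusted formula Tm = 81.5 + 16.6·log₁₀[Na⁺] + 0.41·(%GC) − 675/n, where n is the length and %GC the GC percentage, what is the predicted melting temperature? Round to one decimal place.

64.8°C

Length n = 30. Scanning the sequence gives C=4, A=7, G=7, T=12.
G+C = 11, so %GC = 11/30 × 100 = 36.667%
Salt term: 16.6 × (-0.558) = -9.263
GC term: 0.41 × 36.667 = 15.033; length term: −675/30 = −22.5
Tm = 81.5 + (-9.263) + 15.033 − 22.5 = 64.77 → 64.8°C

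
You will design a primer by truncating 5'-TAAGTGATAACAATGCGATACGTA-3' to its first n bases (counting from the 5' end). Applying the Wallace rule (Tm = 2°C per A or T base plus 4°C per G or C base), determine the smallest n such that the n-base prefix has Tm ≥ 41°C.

n = 16

First 15 bases: TAAGTGATAACAATG → Tm = 38°C (< 41°C)
First 16 bases: TAAGTGATAACAATGC → Tm = 42°C (≥ 41°C)
Each additional base adds 2°C (A/T) or 4°C (G/C), so Tm is non-decreasing in n; n = 16 is the first length to reach 41°C.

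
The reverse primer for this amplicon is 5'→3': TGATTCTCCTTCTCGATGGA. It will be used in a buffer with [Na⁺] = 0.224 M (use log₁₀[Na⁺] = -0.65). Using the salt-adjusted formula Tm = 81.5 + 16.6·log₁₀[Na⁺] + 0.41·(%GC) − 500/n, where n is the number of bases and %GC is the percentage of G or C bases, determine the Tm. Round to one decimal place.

64.2°C

Length n = 20. Scanning the sequence gives T=8, A=3, G=4, C=5.
G+C = 9, so %GC = 9/20 × 100 = 45%
Salt term: 16.6 × (-0.65) = -10.79
GC term: 0.41 × 45 = 18.45; length term: −500/20 = −25
Tm = 81.5 + (-10.79) + 18.45 − 25 = 64.16 → 64.2°C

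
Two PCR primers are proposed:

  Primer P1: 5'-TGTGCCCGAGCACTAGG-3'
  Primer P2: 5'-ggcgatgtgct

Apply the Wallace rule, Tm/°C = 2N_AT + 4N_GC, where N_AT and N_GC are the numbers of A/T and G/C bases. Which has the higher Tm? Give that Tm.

Primer P1, 56°C

Primer P1: A+T=6, G+C=11 → Tm = 2(6)+4(11) = 56°C
Primer P2: A+T=4, G+C=7 → Tm = 2(4)+4(7) = 36°C
56°C vs 36°C → primer P1 is higher.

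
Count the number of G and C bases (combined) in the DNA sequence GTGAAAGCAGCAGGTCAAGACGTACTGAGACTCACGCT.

G=11, C=9, T=6, A=12
G+C = 11 + 9 = 20

20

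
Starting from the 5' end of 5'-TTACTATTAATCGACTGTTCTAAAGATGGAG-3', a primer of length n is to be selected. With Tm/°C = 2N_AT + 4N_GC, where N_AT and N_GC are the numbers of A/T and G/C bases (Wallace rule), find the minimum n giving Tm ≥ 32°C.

First 12 bases: TTACTATTAATC → Tm = 28°C (< 32°C)
First 13 bases: TTACTATTAATCG → Tm = 32°C (≥ 32°C)
Each additional base adds 2°C (A/T) or 4°C (G/C), so Tm is non-decreasing in n; n = 13 is the first length to reach 32°C.

n = 13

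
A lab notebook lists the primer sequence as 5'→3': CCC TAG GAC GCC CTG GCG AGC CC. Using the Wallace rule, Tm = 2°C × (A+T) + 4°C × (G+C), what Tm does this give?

82°C

Scanning the sequence gives C=11, A=3, G=7, T=2.
AT pairs contribute 5, GC pairs contribute 18.
Tm = 2×5 + 4×18 = 82°C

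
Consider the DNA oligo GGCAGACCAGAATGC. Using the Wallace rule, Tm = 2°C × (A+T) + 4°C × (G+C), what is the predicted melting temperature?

48°C

T=1, A=5, G=5, C=4
AT pairs contribute 6, GC pairs contribute 9.
Tm = 2(6) + 4(9) = 12 + 36 = 48°C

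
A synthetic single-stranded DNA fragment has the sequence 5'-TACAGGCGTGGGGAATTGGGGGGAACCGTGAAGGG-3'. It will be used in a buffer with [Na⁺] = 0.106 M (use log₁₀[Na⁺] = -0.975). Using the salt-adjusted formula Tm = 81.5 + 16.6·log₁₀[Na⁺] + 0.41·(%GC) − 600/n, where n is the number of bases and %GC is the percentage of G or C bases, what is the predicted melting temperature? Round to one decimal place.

73.9°C

Length n = 35. Base counts: C=4, A=8, T=5, G=18
G+C = 22, so %GC = 22/35 × 100 = 62.857%
Salt term: 16.6 × (-0.975) = -16.185
GC term: 0.41 × 62.857 = 25.771; length term: −600/35 = −17.143
Tm = 81.5 + (-16.185) + 25.771 − 17.143 = 73.943 → 73.9°C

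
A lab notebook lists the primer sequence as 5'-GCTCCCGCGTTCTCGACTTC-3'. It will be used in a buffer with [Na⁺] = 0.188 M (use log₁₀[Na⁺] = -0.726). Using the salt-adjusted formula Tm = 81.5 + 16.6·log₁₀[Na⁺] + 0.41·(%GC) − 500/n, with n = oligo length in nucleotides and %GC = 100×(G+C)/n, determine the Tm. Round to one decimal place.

71.1°C

Length n = 20. Counting bases: T=6, C=9, A=1, G=4
G+C = 13, so %GC = 13/20 × 100 = 65%
Salt term: 16.6 × (-0.726) = -12.052
GC term: 0.41 × 65 = 26.65; length term: −500/20 = −25
Tm = 81.5 + (-12.052) + 26.65 − 25 = 71.098 → 71.1°C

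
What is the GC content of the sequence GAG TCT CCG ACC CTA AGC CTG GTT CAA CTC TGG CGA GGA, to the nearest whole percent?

Counting bases: C=12, T=8, G=11, A=8
G+C = 11 + 12 = 23 out of 39 bases
%GC = 23/39 × 100 = 58.97% ≈ 59%

59%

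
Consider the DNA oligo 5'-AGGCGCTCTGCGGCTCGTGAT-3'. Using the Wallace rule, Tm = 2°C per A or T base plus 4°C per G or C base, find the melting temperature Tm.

Scanning the sequence gives G=8, T=5, A=2, C=6.
A+T = 7, G+C = 14
Tm = 4·14 + 2·7 = 56 + 14 = 70°C

70°C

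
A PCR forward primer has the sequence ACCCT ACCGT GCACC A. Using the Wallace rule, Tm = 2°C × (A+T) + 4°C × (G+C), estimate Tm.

52°C

Base counts: C=8, A=4, G=2, T=2
A+T = 6, G+C = 10
Tm = 2×6 + 4×10 = 52°C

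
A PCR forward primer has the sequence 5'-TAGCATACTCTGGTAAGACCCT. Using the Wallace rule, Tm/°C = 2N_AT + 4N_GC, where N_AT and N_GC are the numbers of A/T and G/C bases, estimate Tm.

64°C

Counting bases: T=6, A=6, C=6, G=4
AT pairs contribute 12, GC pairs contribute 10.
Tm = 2(12) + 4(10) = 24 + 40 = 64°C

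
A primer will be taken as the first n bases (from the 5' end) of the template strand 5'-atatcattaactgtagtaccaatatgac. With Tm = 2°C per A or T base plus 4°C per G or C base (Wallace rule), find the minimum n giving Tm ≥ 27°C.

First 11 bases: ATATCATTAAC → Tm = 26°C (< 27°C)
First 12 bases: ATATCATTAACT → Tm = 28°C (≥ 27°C)
Since every base adds ≥2°C, Tm only increases with n, so the threshold is first crossed at n = 12.

n = 12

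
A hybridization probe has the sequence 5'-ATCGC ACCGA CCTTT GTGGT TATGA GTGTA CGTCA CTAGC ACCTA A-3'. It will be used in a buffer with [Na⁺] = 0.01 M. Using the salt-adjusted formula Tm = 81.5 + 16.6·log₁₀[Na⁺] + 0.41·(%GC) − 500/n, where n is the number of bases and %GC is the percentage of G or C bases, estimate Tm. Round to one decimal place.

Length n = 46. Counting bases: T=13, G=10, A=11, C=12
G+C = 22, so %GC = 22/46 × 100 = 47.826%
Salt term: 16.6 × (-2) = -33.2
GC term: 0.41 × 47.826 = 19.609; length term: −500/46 = −10.87
Tm = 81.5 + (-33.2) + 19.609 − 10.87 = 57.039 → 57.0°C

57.0°C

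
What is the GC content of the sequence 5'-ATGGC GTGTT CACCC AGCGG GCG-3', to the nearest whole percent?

70%

Counting bases: T=4, A=3, C=7, G=9
G+C = 9 + 7 = 16 out of 23 bases
%GC = 16/23 × 100 = 69.57% ≈ 70%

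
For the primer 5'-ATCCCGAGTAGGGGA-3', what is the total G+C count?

9

C=3, G=6, A=4, T=2
Total G or C: 6 + 3 = 9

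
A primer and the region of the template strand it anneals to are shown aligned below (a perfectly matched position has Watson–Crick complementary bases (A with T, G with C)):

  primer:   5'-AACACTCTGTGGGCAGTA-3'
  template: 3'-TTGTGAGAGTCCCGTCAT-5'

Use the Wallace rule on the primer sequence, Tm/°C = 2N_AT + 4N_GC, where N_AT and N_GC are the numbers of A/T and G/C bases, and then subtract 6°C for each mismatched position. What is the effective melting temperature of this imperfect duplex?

42°C

Primer base counts: A=5, T=4, G=5, C=4 → A+T=9, G+C=9
Perfect-match Tm = 2(9) + 4(9) = 18 + 36 = 54°C
Mismatches (positions where the bases are not complementary): 2 (at positions 9, 10)
Effective Tm = 54 − 2×6 = 54 − 12 = 42°C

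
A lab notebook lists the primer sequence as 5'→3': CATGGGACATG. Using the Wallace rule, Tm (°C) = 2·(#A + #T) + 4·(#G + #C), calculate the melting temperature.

34°C

Scanning the sequence gives A=3, C=2, G=4, T=2.
A+T = 5, G+C = 6
Tm = 2×5 + 4×6 = 34°C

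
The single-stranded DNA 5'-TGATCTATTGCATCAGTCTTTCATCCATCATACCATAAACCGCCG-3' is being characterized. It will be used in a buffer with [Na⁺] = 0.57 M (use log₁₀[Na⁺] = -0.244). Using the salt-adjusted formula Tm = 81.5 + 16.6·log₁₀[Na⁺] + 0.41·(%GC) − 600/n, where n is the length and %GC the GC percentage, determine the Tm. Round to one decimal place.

81.4°C

Length n = 45. Scanning the sequence gives T=14, A=12, G=5, C=14.
G+C = 19, so %GC = 19/45 × 100 = 42.222%
Salt term: 16.6 × (-0.244) = -4.05
GC term: 0.41 × 42.222 = 17.311; length term: −600/45 = −13.333
Tm = 81.5 + (-4.05) + 17.311 − 13.333 = 81.428 → 81.4°C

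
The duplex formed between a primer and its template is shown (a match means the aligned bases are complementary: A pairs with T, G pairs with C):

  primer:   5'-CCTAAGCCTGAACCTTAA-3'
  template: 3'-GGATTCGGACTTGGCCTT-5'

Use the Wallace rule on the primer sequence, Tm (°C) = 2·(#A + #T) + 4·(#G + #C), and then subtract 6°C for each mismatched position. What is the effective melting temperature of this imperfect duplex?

Primer base counts: A=6, T=4, G=2, C=6 → A+T=10, G+C=8
Perfect-match Tm = 2(10) + 4(8) = 20 + 32 = 52°C
Mismatches (positions where the bases are not complementary): 2 (at positions 15, 16)
Effective Tm = 52 − 2×6 = 52 − 12 = 40°C

40°C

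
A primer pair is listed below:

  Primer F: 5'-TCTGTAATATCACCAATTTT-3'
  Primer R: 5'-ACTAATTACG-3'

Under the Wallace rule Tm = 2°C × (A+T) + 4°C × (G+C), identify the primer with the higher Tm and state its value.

Primer F, 50°C

Primer F: A+T=15, G+C=5 → Tm = 2(15)+4(5) = 50°C
Primer R: A+T=7, G+C=3 → Tm = 2(7)+4(3) = 26°C
50°C vs 26°C → primer F is higher.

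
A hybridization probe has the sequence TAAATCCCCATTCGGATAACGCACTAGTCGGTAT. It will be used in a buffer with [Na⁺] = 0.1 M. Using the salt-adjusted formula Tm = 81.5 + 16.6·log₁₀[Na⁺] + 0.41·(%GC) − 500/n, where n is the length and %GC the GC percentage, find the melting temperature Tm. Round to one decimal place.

68.3°C

Length n = 34. Base counts: T=9, A=10, C=9, G=6
G+C = 15, so %GC = 15/34 × 100 = 44.118%
Salt term: 16.6 × (-1) = -16.6
GC term: 0.41 × 44.118 = 18.088; length term: −500/34 = −14.706
Tm = 81.5 + (-16.6) + 18.088 − 14.706 = 68.282 → 68.3°C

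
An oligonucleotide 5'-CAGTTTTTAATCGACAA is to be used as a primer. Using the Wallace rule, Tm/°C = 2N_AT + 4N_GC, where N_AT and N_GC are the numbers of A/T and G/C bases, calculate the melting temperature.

44°C

Scanning the sequence gives C=3, G=2, T=6, A=6.
A+T = 12, G+C = 5
Tm = 4·5 + 2·12 = 20 + 24 = 44°C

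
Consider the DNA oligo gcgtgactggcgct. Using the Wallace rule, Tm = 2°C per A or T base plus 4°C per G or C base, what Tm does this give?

Scanning the sequence gives T=3, C=4, A=1, G=6.
So N_AT = 4 and N_GC = 10.
Tm = 2(4) + 4(10) = 8 + 40 = 48°C

48°C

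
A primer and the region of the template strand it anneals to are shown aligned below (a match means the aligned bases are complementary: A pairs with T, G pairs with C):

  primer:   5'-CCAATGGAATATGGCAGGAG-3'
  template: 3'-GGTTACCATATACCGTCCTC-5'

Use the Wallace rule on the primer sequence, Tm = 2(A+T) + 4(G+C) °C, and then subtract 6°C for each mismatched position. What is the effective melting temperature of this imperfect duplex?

Primer base counts: A=7, T=3, G=7, C=3 → A+T=10, G+C=10
Perfect-match Tm = 2(10) + 4(10) = 20 + 40 = 60°C
Mismatches (positions where the bases are not complementary): 1 (at position 8)
Effective Tm = 60 − 1×6 = 60 − 6 = 54°C

54°C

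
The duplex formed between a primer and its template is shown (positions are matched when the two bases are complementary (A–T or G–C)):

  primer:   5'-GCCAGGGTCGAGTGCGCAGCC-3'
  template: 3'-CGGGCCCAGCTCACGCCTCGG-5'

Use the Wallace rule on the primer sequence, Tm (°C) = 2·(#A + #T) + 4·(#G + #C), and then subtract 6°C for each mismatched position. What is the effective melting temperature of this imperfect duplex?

Primer base counts: A=3, T=2, G=9, C=7 → A+T=5, G+C=16
Perfect-match Tm = 2(5) + 4(16) = 10 + 64 = 74°C
Mismatches (positions where the bases are not complementary): 2 (at positions 4, 17)
Effective Tm = 74 − 2×6 = 74 − 12 = 62°C

62°C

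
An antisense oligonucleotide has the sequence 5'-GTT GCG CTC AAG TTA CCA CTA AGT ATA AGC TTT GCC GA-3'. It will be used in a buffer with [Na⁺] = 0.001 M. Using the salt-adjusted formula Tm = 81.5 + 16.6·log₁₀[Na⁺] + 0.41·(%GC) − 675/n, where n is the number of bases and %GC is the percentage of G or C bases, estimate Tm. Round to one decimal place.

32.3°C

Length n = 38. G=8, A=10, T=11, C=9
G+C = 17, so %GC = 17/38 × 100 = 44.737%
Salt term: 16.6 × (-3) = -49.8
GC term: 0.41 × 44.737 = 18.342; length term: −675/38 = −17.763
Tm = 81.5 + (-49.8) + 18.342 − 17.763 = 32.279 → 32.3°C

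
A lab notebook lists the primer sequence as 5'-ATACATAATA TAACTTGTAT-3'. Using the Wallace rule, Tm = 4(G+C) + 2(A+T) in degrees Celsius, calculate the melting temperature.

46°C

Base counts: A=9, T=8, C=2, G=1
So N_AT = 17 and N_GC = 3.
Tm = 2×17 + 4×3 = 46°C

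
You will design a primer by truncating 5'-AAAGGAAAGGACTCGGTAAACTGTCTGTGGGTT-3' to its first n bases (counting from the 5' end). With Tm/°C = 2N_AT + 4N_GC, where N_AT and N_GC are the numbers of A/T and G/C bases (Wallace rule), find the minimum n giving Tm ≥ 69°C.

First 24 bases: AAAGGAAAGGACTCGGTAAACTGT → Tm = 68°C (< 69°C)
First 25 bases: AAAGGAAAGGACTCGGTAAACTGTC → Tm = 72°C (≥ 69°C)
Since every base adds ≥2°C, Tm only increases with n, so the threshold is first crossed at n = 25.

n = 25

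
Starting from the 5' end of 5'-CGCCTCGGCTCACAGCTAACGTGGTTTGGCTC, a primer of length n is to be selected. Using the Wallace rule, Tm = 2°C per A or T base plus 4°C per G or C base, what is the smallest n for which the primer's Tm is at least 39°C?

n = 11

First 10 bases: CGCCTCGGCT → Tm = 36°C (< 39°C)
First 11 bases: CGCCTCGGCTC → Tm = 40°C (≥ 39°C)
Since every base adds ≥2°C, Tm only increases with n, so the threshold is first crossed at n = 11.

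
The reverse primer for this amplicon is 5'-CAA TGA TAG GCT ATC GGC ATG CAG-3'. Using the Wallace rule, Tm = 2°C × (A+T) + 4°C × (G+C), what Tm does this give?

72°C

A=7, C=5, G=7, T=5
So N_AT = 12 and N_GC = 12.
Tm = 2(12) + 4(12) = 24 + 48 = 72°C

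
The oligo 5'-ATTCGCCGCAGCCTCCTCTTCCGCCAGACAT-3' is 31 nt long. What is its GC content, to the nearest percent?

Base counts: T=7, A=5, G=5, C=14
G+C = 5 + 14 = 19 out of 31 bases
%GC = 19/31 × 100 = 61.29% ≈ 61%

61%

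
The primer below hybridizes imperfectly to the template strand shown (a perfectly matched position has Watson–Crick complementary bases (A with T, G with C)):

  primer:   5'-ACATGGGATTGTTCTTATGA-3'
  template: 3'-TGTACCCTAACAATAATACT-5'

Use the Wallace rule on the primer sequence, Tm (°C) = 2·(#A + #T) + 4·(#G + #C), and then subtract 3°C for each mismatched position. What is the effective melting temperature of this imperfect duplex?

Primer base counts: A=5, T=8, G=5, C=2 → A+T=13, G+C=7
Perfect-match Tm = 2(13) + 4(7) = 26 + 28 = 54°C
Mismatches (positions where the bases are not complementary): 1 (at position 14)
Effective Tm = 54 − 1×3 = 54 − 3 = 51°C

51°C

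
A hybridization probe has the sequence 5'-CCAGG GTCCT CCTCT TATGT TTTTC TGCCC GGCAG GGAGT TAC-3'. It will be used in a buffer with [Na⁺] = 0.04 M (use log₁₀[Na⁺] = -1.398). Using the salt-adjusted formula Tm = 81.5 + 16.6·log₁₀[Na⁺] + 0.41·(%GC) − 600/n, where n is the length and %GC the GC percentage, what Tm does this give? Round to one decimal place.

Length n = 43. Counting bases: G=11, A=5, C=13, T=14
G+C = 24, so %GC = 24/43 × 100 = 55.814%
Salt term: 16.6 × (-1.398) = -23.207
GC term: 0.41 × 55.814 = 22.884; length term: −600/43 = −13.953
Tm = 81.5 + (-23.207) + 22.884 − 13.953 = 67.224 → 67.2°C

67.2°C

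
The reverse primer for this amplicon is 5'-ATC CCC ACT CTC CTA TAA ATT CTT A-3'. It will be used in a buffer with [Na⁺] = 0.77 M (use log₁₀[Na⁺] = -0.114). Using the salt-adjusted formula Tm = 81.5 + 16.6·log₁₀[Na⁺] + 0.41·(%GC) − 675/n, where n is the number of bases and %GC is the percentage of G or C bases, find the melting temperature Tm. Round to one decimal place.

Length n = 25. Counting bases: C=9, T=9, G=0, A=7
G+C = 9, so %GC = 9/25 × 100 = 36%
Salt term: 16.6 × (-0.114) = -1.892
GC term: 0.41 × 36 = 14.76; length term: −675/25 = −27
Tm = 81.5 + (-1.892) + 14.76 − 27 = 67.368 → 67.4°C

67.4°C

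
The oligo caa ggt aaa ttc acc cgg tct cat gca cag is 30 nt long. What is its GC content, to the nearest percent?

Scanning the sequence gives C=9, A=9, G=6, T=6.
G+C = 6 + 9 = 15 out of 30 bases
%GC = 15/30 × 100 = 50% ≈ 50%

50%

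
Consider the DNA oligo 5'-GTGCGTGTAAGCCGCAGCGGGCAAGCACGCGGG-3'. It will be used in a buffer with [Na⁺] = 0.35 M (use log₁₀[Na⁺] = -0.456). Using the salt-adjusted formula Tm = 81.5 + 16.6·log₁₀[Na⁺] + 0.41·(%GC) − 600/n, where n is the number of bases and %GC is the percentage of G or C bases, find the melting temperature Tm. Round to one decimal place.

Length n = 33. A=6, G=15, C=9, T=3
G+C = 24, so %GC = 24/33 × 100 = 72.727%
Salt term: 16.6 × (-0.456) = -7.57
GC term: 0.41 × 72.727 = 29.818; length term: −600/33 = −18.182
Tm = 81.5 + (-7.57) + 29.818 − 18.182 = 85.566 → 85.6°C

85.6°C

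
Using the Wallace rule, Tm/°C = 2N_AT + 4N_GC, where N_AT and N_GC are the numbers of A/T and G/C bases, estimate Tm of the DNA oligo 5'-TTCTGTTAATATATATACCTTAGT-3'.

C=3, T=12, G=2, A=7
AT pairs contribute 19, GC pairs contribute 5.
Tm = 4·5 + 2·19 = 20 + 38 = 58°C

58°C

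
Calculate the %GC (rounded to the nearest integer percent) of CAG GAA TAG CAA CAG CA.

47%

Scanning the sequence gives T=1, A=8, C=4, G=4.
G+C = 4 + 4 = 8 out of 17 bases
%GC = 8/17 × 100 = 47.06% ≈ 47%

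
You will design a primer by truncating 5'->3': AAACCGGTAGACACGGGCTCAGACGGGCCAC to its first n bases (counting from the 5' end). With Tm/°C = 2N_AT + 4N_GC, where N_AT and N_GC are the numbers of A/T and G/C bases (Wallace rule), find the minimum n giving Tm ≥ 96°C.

n = 29

First 28 bases: AAACCGGTAGACACGGGCTCAGACGGGC → Tm = 92°C (< 96°C)
First 29 bases: AAACCGGTAGACACGGGCTCAGACGGGCC → Tm = 96°C (≥ 96°C)
Since every base adds ≥2°C, Tm only increases with n, so the threshold is first crossed at n = 29.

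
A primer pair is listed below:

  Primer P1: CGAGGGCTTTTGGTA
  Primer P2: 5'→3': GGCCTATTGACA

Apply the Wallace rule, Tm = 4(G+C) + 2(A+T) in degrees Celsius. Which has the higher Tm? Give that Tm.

Primer P1: A+T=7, G+C=8 → Tm = 2(7)+4(8) = 46°C
Primer P2: A+T=6, G+C=6 → Tm = 2(6)+4(6) = 36°C
46°C vs 36°C → primer P1 is higher.

Primer P1, 46°C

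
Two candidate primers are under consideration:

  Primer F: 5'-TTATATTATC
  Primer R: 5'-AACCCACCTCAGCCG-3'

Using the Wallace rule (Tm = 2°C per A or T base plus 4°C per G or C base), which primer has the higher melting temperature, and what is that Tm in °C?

Primer F: A+T=9, G+C=1 → Tm = 2(9)+4(1) = 22°C
Primer R: A+T=5, G+C=10 → Tm = 2(5)+4(10) = 50°C
22°C vs 50°C → primer R is higher.

Primer R, 50°C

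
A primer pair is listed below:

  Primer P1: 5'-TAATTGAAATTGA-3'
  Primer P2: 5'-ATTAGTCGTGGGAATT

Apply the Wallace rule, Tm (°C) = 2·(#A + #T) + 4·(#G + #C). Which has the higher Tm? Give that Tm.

Primer P1: A+T=11, G+C=2 → Tm = 2(11)+4(2) = 30°C
Primer P2: A+T=10, G+C=6 → Tm = 2(10)+4(6) = 44°C
30°C vs 44°C → primer P2 is higher.

Primer P2, 44°C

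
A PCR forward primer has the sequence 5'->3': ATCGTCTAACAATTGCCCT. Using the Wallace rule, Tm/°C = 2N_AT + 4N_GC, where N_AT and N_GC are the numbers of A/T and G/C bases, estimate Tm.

A=5, G=2, T=6, C=6
AT pairs contribute 11, GC pairs contribute 8.
Tm = 2×11 + 4×8 = 54°C

54°C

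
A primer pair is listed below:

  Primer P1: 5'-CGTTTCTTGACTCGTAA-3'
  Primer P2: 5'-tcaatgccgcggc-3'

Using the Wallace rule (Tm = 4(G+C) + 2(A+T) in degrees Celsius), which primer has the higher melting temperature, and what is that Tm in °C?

Primer P1, 48°C

Primer P1: A+T=10, G+C=7 → Tm = 2(10)+4(7) = 48°C
Primer P2: A+T=4, G+C=9 → Tm = 2(4)+4(9) = 44°C
48°C vs 44°C → primer P1 is higher.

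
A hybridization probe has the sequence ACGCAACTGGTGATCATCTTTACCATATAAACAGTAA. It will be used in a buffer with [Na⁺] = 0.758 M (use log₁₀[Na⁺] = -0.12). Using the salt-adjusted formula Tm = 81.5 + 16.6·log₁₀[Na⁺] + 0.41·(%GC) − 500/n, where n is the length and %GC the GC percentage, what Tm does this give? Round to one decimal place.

80.4°C

Length n = 37. Counting bases: T=10, C=8, G=5, A=14
G+C = 13, so %GC = 13/37 × 100 = 35.135%
Salt term: 16.6 × (-0.12) = -1.992
GC term: 0.41 × 35.135 = 14.405; length term: −500/37 = −13.514
Tm = 81.5 + (-1.992) + 14.405 − 13.514 = 80.399 → 80.4°C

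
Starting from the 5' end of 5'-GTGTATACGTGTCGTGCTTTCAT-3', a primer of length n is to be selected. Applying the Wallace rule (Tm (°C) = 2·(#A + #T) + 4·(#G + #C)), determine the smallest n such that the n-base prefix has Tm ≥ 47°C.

First 15 bases: GTGTATACGTGTCGT → Tm = 44°C (< 47°C)
First 16 bases: GTGTATACGTGTCGTG → Tm = 48°C (≥ 47°C)
Each additional base adds 2°C (A/T) or 4°C (G/C), so Tm is non-decreasing in n; n = 16 is the first length to reach 47°C.

n = 16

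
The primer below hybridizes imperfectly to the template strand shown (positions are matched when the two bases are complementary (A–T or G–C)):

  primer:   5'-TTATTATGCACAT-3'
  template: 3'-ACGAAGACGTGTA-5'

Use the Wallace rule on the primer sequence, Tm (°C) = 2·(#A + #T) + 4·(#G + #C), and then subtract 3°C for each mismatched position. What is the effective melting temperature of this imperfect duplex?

23°C

Primer base counts: A=4, T=6, G=1, C=2 → A+T=10, G+C=3
Perfect-match Tm = 2(10) + 4(3) = 20 + 12 = 32°C
Mismatches (positions where the bases are not complementary): 3 (at positions 2, 3, 6)
Effective Tm = 32 − 3×3 = 32 − 9 = 23°C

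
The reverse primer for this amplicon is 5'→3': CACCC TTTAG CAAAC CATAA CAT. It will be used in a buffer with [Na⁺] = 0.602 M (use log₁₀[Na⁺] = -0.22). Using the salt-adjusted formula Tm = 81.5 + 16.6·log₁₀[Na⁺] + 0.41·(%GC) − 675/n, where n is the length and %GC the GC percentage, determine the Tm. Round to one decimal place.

Length n = 23. G=1, T=5, A=9, C=8
G+C = 9, so %GC = 9/23 × 100 = 39.13%
Salt term: 16.6 × (-0.22) = -3.652
GC term: 0.41 × 39.13 = 16.043; length term: −675/23 = −29.348
Tm = 81.5 + (-3.652) + 16.043 − 29.348 = 64.543 → 64.5°C

64.5°C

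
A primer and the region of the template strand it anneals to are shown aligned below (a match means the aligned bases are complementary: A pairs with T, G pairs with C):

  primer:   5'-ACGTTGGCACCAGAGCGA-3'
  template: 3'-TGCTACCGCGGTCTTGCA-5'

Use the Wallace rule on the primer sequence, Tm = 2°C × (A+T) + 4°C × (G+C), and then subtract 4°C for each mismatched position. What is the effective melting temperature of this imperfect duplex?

Primer base counts: A=5, T=2, G=6, C=5 → A+T=7, G+C=11
Perfect-match Tm = 2(7) + 4(11) = 14 + 44 = 58°C
Mismatches (positions where the bases are not complementary): 4 (at positions 4, 9, 15, 18)
Effective Tm = 58 − 4×4 = 58 − 16 = 42°C

42°C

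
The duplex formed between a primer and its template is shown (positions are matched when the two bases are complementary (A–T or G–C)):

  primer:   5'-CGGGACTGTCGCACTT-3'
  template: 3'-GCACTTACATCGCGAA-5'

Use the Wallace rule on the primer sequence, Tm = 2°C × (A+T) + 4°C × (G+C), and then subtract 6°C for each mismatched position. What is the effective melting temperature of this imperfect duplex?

28°C

Primer base counts: A=2, T=4, G=5, C=5 → A+T=6, G+C=10
Perfect-match Tm = 2(6) + 4(10) = 12 + 40 = 52°C
Mismatches (positions where the bases are not complementary): 4 (at positions 3, 6, 10, 13)
Effective Tm = 52 − 4×6 = 52 − 24 = 28°C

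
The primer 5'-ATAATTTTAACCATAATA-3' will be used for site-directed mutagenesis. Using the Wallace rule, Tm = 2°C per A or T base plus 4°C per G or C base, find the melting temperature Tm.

Scanning the sequence gives G=0, T=7, C=2, A=9.
AT pairs contribute 16, GC pairs contribute 2.
Tm = 2(16) + 4(2) = 32 + 8 = 40°C

40°C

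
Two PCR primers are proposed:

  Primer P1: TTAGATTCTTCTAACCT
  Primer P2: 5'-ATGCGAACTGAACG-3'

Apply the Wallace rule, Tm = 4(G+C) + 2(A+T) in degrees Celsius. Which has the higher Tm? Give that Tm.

Primer P1: A+T=12, G+C=5 → Tm = 2(12)+4(5) = 44°C
Primer P2: A+T=7, G+C=7 → Tm = 2(7)+4(7) = 42°C
44°C vs 42°C → primer P1 is higher.

Primer P1, 44°C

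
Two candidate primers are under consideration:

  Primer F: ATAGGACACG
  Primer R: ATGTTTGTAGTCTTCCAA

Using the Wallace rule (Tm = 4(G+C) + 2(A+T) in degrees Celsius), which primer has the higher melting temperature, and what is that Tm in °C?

Primer F: A+T=5, G+C=5 → Tm = 2(5)+4(5) = 30°C
Primer R: A+T=12, G+C=6 → Tm = 2(12)+4(6) = 48°C
30°C vs 48°C → primer R is higher.

Primer R, 48°C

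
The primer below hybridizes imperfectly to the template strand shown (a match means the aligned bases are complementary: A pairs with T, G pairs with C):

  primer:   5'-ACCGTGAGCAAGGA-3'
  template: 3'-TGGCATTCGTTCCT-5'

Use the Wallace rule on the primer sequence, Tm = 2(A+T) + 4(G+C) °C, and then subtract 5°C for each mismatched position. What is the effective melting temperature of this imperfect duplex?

39°C

Primer base counts: A=5, T=1, G=5, C=3 → A+T=6, G+C=8
Perfect-match Tm = 2(6) + 4(8) = 12 + 32 = 44°C
Mismatches (positions where the bases are not complementary): 1 (at position 6)
Effective Tm = 44 − 1×5 = 44 − 5 = 39°C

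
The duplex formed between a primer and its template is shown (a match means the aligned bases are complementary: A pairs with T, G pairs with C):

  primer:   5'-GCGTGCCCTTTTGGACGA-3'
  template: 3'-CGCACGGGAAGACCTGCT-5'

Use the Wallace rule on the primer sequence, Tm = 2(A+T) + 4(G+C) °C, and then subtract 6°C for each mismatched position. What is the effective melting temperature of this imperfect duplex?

52°C

Primer base counts: A=2, T=5, G=6, C=5 → A+T=7, G+C=11
Perfect-match Tm = 2(7) + 4(11) = 14 + 44 = 58°C
Mismatches (positions where the bases are not complementary): 1 (at position 11)
Effective Tm = 58 − 1×6 = 58 − 6 = 52°C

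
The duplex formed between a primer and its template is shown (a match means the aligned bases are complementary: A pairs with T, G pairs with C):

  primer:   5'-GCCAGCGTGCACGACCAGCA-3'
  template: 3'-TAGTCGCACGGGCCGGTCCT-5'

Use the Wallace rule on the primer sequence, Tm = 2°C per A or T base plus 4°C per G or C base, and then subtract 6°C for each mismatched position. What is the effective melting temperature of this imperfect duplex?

Primer base counts: A=5, T=1, G=6, C=8 → A+T=6, G+C=14
Perfect-match Tm = 2(6) + 4(14) = 12 + 56 = 68°C
Mismatches (positions where the bases are not complementary): 5 (at positions 1, 2, 11, 14, 19)
Effective Tm = 68 − 5×6 = 68 − 30 = 38°C

38°C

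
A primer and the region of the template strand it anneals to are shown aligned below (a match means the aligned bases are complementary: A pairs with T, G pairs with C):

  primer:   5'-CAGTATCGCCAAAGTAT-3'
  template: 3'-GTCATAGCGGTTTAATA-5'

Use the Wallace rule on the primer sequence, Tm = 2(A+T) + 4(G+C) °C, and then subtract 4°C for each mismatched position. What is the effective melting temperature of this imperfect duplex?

44°C

Primer base counts: A=6, T=4, G=3, C=4 → A+T=10, G+C=7
Perfect-match Tm = 2(10) + 4(7) = 20 + 28 = 48°C
Mismatches (positions where the bases are not complementary): 1 (at position 14)
Effective Tm = 48 − 1×4 = 48 − 4 = 44°C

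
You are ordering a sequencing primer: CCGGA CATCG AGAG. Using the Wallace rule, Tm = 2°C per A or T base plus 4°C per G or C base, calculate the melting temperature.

Scanning the sequence gives G=5, A=4, C=4, T=1.
A+T = 5, G+C = 9
Tm = 2(5) + 4(9) = 10 + 36 = 46°C

46°C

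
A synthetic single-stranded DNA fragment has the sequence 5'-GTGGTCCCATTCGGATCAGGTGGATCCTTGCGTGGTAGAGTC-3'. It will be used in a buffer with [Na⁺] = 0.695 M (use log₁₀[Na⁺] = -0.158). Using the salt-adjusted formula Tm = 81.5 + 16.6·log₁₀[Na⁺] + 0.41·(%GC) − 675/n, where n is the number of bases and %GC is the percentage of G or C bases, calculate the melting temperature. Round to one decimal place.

Length n = 42. Base counts: A=6, G=15, C=9, T=12
G+C = 24, so %GC = 24/42 × 100 = 57.143%
Salt term: 16.6 × (-0.158) = -2.623
GC term: 0.41 × 57.143 = 23.429; length term: −675/42 = −16.071
Tm = 81.5 + (-2.623) + 23.429 − 16.071 = 86.235 → 86.2°C

86.2°C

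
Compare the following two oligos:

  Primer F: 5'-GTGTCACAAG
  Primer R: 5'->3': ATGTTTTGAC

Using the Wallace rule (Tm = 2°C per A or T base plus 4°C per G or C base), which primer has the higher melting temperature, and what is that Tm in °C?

Primer F: A+T=5, G+C=5 → Tm = 2(5)+4(5) = 30°C
Primer R: A+T=7, G+C=3 → Tm = 2(7)+4(3) = 26°C
30°C vs 26°C → primer F is higher.

Primer F, 30°C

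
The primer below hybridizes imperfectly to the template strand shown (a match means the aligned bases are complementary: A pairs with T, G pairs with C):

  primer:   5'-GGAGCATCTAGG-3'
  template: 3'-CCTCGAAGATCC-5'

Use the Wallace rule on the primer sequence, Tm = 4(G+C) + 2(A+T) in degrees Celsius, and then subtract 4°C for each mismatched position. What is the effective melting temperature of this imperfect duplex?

Primer base counts: A=3, T=2, G=5, C=2 → A+T=5, G+C=7
Perfect-match Tm = 2(5) + 4(7) = 10 + 28 = 38°C
Mismatches (positions where the bases are not complementary): 1 (at position 6)
Effective Tm = 38 − 1×4 = 38 − 4 = 34°C

34°C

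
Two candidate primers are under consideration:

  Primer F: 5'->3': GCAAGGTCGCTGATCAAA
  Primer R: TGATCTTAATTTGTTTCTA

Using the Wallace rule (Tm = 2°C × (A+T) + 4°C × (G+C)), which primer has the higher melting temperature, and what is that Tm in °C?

Primer F, 54°C

Primer F: A+T=9, G+C=9 → Tm = 2(9)+4(9) = 54°C
Primer R: A+T=15, G+C=4 → Tm = 2(15)+4(4) = 46°C
54°C vs 46°C → primer F is higher.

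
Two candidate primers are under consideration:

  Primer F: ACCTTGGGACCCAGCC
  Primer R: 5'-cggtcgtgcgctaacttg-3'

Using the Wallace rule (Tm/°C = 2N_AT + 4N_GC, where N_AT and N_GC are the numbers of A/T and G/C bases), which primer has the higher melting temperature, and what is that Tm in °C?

Primer R, 58°C

Primer F: A+T=5, G+C=11 → Tm = 2(5)+4(11) = 54°C
Primer R: A+T=7, G+C=11 → Tm = 2(7)+4(11) = 58°C
54°C vs 58°C → primer R is higher.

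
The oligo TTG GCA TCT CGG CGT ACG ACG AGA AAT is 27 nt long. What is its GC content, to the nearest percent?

Base counts: T=6, C=6, A=7, G=8
G+C = 8 + 6 = 14 out of 27 bases
%GC = 14/27 × 100 = 51.85% ≈ 52%

52%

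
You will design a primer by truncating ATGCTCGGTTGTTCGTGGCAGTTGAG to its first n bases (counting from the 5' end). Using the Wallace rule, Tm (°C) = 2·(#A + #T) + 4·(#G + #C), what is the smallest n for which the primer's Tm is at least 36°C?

n = 12

First 11 bases: ATGCTCGGTTG → Tm = 34°C (< 36°C)
First 12 bases: ATGCTCGGTTGT → Tm = 36°C (≥ 36°C)
Each additional base adds 2°C (A/T) or 4°C (G/C), so Tm is non-decreasing in n; n = 12 is the first length to reach 36°C.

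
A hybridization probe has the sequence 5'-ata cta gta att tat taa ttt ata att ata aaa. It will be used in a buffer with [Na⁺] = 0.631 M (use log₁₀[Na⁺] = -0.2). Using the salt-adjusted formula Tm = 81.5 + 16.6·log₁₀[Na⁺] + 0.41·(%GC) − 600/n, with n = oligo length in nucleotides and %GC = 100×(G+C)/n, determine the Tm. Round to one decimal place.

Length n = 33. Base counts: C=1, T=15, A=16, G=1
G+C = 2, so %GC = 2/33 × 100 = 6.061%
Salt term: 16.6 × (-0.2) = -3.32
GC term: 0.41 × 6.061 = 2.485; length term: −600/33 = −18.182
Tm = 81.5 + (-3.32) + 2.485 − 18.182 = 62.483 → 62.5°C

62.5°C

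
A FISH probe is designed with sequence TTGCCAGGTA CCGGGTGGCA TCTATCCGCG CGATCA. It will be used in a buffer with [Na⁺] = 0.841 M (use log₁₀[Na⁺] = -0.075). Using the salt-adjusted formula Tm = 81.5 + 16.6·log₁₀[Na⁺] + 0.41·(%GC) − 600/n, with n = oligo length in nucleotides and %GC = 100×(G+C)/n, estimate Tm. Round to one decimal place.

Length n = 36. Scanning the sequence gives T=8, A=6, C=11, G=11.
G+C = 22, so %GC = 22/36 × 100 = 61.111%
Salt term: 16.6 × (-0.075) = -1.245
GC term: 0.41 × 61.111 = 25.056; length term: −600/36 = −16.667
Tm = 81.5 + (-1.245) + 25.056 − 16.667 = 88.644 → 88.6°C

88.6°C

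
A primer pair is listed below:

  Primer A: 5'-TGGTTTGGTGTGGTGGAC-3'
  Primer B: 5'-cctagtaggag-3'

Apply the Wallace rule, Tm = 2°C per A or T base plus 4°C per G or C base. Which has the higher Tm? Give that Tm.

Primer A: A+T=8, G+C=10 → Tm = 2(8)+4(10) = 56°C
Primer B: A+T=5, G+C=6 → Tm = 2(5)+4(6) = 34°C
56°C vs 34°C → primer A is higher.

Primer A, 56°C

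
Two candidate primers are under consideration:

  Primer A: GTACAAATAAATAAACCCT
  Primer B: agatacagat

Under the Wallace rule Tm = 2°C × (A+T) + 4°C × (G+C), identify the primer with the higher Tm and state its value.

Primer A, 48°C

Primer A: A+T=14, G+C=5 → Tm = 2(14)+4(5) = 48°C
Primer B: A+T=7, G+C=3 → Tm = 2(7)+4(3) = 26°C
48°C vs 26°C → primer A is higher.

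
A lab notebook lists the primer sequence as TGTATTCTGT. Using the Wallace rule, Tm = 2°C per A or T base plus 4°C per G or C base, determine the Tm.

Scanning the sequence gives T=6, C=1, A=1, G=2.
A+T = 7, G+C = 3
Tm = 2(7) + 4(3) = 14 + 12 = 26°C

26°C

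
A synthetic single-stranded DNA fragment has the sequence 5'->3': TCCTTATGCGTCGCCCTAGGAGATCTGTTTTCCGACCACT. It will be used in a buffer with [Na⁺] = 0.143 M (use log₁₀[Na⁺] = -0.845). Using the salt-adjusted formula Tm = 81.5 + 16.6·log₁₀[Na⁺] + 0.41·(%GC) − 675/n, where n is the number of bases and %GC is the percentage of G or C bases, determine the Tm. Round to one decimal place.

72.1°C

Length n = 40. Counting bases: G=8, C=13, A=6, T=13
G+C = 21, so %GC = 21/40 × 100 = 52.5%
Salt term: 16.6 × (-0.845) = -14.027
GC term: 0.41 × 52.5 = 21.525; length term: −675/40 = −16.875
Tm = 81.5 + (-14.027) + 21.525 − 16.875 = 72.123 → 72.1°C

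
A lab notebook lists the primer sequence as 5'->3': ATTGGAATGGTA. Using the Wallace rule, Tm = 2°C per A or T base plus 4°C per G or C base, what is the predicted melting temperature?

T=4, C=0, G=4, A=4
A+T = 8, G+C = 4
Tm = 2×8 + 4×4 = 32°C

32°C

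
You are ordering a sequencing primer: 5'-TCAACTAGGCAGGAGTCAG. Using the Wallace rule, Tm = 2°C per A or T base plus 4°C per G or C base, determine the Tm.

58°C

Scanning the sequence gives A=6, G=6, C=4, T=3.
So N_AT = 9 and N_GC = 10.
Tm = 2(9) + 4(10) = 18 + 40 = 58°C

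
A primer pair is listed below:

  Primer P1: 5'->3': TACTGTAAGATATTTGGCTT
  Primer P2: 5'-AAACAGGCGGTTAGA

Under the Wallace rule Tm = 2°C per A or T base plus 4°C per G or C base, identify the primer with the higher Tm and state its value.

Primer P1, 52°C

Primer P1: A+T=14, G+C=6 → Tm = 2(14)+4(6) = 52°C
Primer P2: A+T=8, G+C=7 → Tm = 2(8)+4(7) = 44°C
52°C vs 44°C → primer P1 is higher.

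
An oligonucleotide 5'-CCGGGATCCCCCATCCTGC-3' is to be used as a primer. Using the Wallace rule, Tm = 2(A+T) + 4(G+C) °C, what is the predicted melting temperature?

66°C

Counting bases: A=2, G=4, T=3, C=10
A+T = 5, G+C = 14
Tm = 2×5 + 4×14 = 66°C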